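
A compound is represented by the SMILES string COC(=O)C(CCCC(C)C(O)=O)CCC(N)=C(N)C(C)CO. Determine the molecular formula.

Walk through each heavy atom and fill implicit hydrogens from standard valence (C 4, N 3, O 2, S 2, halogen 1):
  atom 1: C, bond orders sum to 1 (valence 4) → 3 H
  atom 2: O, bond orders sum to 2 (valence 2) → 0 H
  atom 3: C, bond orders sum to 4 (valence 4) → 0 H
  atom 4: O, bond orders sum to 2 (valence 2) → 0 H
  atom 5: C, bond orders sum to 3 (valence 4) → 1 H
  atom 6: C, bond orders sum to 2 (valence 4) → 2 H
  atom 7: C, bond orders sum to 2 (valence 4) → 2 H
  atom 8: C, bond orders sum to 2 (valence 4) → 2 H
  atom 9: C, bond orders sum to 3 (valence 4) → 1 H
  atom 10: C, bond orders sum to 1 (valence 4) → 3 H
  atom 11: C, bond orders sum to 4 (valence 4) → 0 H
  atom 12: O, bond orders sum to 1 (valence 2) → 1 H
  atom 13: O, bond orders sum to 2 (valence 2) → 0 H
  atom 14: C, bond orders sum to 2 (valence 4) → 2 H
  atom 15: C, bond orders sum to 2 (valence 4) → 2 H
  atom 16: C, bond orders sum to 4 (valence 4) → 0 H
  atom 17: N, bond orders sum to 1 (valence 3) → 2 H
  atom 18: C, bond orders sum to 4 (valence 4) → 0 H
  atom 19: N, bond orders sum to 1 (valence 3) → 2 H
  atom 20: C, bond orders sum to 3 (valence 4) → 1 H
  atom 21: C, bond orders sum to 1 (valence 4) → 3 H
  atom 22: C, bond orders sum to 2 (valence 4) → 2 H
  atom 23: O, bond orders sum to 1 (valence 2) → 1 H
Totals → C:16, H:30, N:2, O:5.
In Hill order: C16H30N2O5.

C16H30N2O5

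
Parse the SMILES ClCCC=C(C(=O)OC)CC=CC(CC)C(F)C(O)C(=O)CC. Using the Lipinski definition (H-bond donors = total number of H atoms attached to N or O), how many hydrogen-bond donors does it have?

Donors: find every N or O and count the H atoms it carries.
  atom 7 (O): bond orders sum to 2 → 0 H
  atom 8 (O): bond orders sum to 2 → 0 H
  atom 19 (O): bond orders sum to 1 → 1 H
  atom 21 (O): bond orders sum to 2 → 0 H
Lipinski HBD = 1.

1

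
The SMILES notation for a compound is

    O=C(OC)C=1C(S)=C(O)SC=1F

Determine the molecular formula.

C6H5FO3S2

Walk through each heavy atom and fill implicit hydrogens from standard valence (C 4, N 3, O 2, S 2, halogen 1):
  atom 1: O, bond orders sum to 2 (valence 2) → 0 H
  atom 2: C, bond orders sum to 4 (valence 4) → 0 H
  atom 3: O, bond orders sum to 2 (valence 2) → 0 H
  atom 4: C, bond orders sum to 1 (valence 4) → 3 H
  atom 5: C, bond orders sum to 4 (valence 4) → 0 H
  atom 6: C, bond orders sum to 4 (valence 4) → 0 H
  atom 7: S, bond orders sum to 1 (valence 2) → 1 H
  atom 8: C, bond orders sum to 4 (valence 4) → 0 H
  atom 9: O, bond orders sum to 1 (valence 2) → 1 H
  atom 10: S, bond orders sum to 2 (valence 2) → 0 H
  atom 11: C, bond orders sum to 4 (valence 4) → 0 H
  atom 12: F (halogen, monovalent) → 0 H
Totals → C:6, H:5, F:1, O:3, S:2.
In Hill order: C6H5FO3S2.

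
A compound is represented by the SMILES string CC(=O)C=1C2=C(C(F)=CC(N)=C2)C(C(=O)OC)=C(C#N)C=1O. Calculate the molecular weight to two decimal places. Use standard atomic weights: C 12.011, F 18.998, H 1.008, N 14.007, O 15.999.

First, the molecular formula is C15H11FN2O4 (counting implicit H from valence).
  C: 15 × 12.011 = 180.165
  F: 1 × 18.998 = 18.998
  H: 11 × 1.008 = 11.088
  N: 2 × 14.007 = 28.014
  O: 4 × 15.999 = 63.996
Sum: 15×12.011 + 1×18.998 + 11×1.008 + 2×14.007 + 4×15.999 = 302.261 → 302.26 g/mol.

302.26 g/mol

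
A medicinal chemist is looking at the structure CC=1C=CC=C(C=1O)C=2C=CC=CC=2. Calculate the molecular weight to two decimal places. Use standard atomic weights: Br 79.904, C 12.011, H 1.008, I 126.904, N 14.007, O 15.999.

184.24 g/mol

First, the molecular formula is C13H12O (counting implicit H from valence).
  C: 13 × 12.011 = 156.143
  H: 12 × 1.008 = 12.096
  O: 1 × 15.999 = 15.999
Sum: 13×12.011 + 12×1.008 + 1×15.999 = 184.238 → 184.24 g/mol.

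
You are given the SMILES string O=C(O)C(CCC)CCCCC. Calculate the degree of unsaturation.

1

Degree of unsaturation = (number of rings) + (number of π bonds).
Ring closures in the SMILES: 0.
π bonds: 1 double bond (each 1 DoU) → 1 DoU from unsaturation.
Total DoU = 0 + 1 = 1.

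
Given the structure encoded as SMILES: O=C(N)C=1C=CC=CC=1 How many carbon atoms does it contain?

Count every carbon token in the SMILES (each C, including those in ring-closure positions and inside branches).
Carbon count: 7.

7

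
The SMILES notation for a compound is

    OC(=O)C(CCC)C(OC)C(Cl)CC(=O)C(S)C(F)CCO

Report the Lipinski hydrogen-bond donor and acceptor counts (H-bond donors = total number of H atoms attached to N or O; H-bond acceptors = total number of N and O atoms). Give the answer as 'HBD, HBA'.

Donors: find every N or O and count the H atoms it carries.
  atom 1 (O): bond orders sum to 1 → 1 H
  atom 3 (O): bond orders sum to 2 → 0 H
  atom 9 (O): bond orders sum to 2 → 0 H
  atom 15 (O): bond orders sum to 2 → 0 H
  atom 22 (O): bond orders sum to 1 → 1 H
Lipinski HBD = 2.
Acceptors: N atoms = 0, O atoms = 5 → HBA = 5.

2, 5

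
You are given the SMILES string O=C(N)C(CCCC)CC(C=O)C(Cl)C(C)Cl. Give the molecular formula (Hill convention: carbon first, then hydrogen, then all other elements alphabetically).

C12H21Cl2NO2

Walk through each heavy atom and fill implicit hydrogens from standard valence (C 4, N 3, O 2, S 2, halogen 1):
  atom 1: O, bond orders sum to 2 (valence 2) → 0 H
  atom 2: C, bond orders sum to 4 (valence 4) → 0 H
  atom 3: N, bond orders sum to 1 (valence 3) → 2 H
  atom 4: C, bond orders sum to 3 (valence 4) → 1 H
  atom 5: C, bond orders sum to 2 (valence 4) → 2 H
  atom 6: C, bond orders sum to 2 (valence 4) → 2 H
  atom 7: C, bond orders sum to 2 (valence 4) → 2 H
  atom 8: C, bond orders sum to 1 (valence 4) → 3 H
  atom 9: C, bond orders sum to 2 (valence 4) → 2 H
  atom 10: C, bond orders sum to 3 (valence 4) → 1 H
  atom 11: C, bond orders sum to 3 (valence 4) → 1 H
  atom 12: O, bond orders sum to 2 (valence 2) → 0 H
  atom 13: C, bond orders sum to 3 (valence 4) → 1 H
  atom 14: Cl (halogen, monovalent) → 0 H
  atom 15: C, bond orders sum to 3 (valence 4) → 1 H
  atom 16: C, bond orders sum to 1 (valence 4) → 3 H
  atom 17: Cl (halogen, monovalent) → 0 H
Totals → C:12, H:21, Cl:2, N:1, O:2.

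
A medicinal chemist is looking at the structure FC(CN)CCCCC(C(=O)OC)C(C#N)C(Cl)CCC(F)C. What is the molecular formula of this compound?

Walk through each heavy atom and fill implicit hydrogens from standard valence (C 4, N 3, O 2, S 2, halogen 1):
  atom 1: F (halogen, monovalent) → 0 H
  atom 2: C, bond orders sum to 3 (valence 4) → 1 H
  atom 3: C, bond orders sum to 2 (valence 4) → 2 H
  atom 4: N, bond orders sum to 1 (valence 3) → 2 H
  atom 5: C, bond orders sum to 2 (valence 4) → 2 H
  atom 6: C, bond orders sum to 2 (valence 4) → 2 H
  atom 7: C, bond orders sum to 2 (valence 4) → 2 H
  atom 8: C, bond orders sum to 2 (valence 4) → 2 H
  atom 9: C, bond orders sum to 3 (valence 4) → 1 H
  atom 10: C, bond orders sum to 4 (valence 4) → 0 H
  atom 11: O, bond orders sum to 2 (valence 2) → 0 H
  atom 12: O, bond orders sum to 2 (valence 2) → 0 H
  atom 13: C, bond orders sum to 1 (valence 4) → 3 H
  atom 14: C, bond orders sum to 3 (valence 4) → 1 H
  atom 15: C, bond orders sum to 4 (valence 4) → 0 H
  atom 16: N, bond orders sum to 3 (valence 3) → 0 H
  atom 17: C, bond orders sum to 3 (valence 4) → 1 H
  atom 18: Cl (halogen, monovalent) → 0 H
  atom 19: C, bond orders sum to 2 (valence 4) → 2 H
  atom 20: C, bond orders sum to 2 (valence 4) → 2 H
  atom 21: C, bond orders sum to 3 (valence 4) → 1 H
  atom 22: F (halogen, monovalent) → 0 H
  atom 23: C, bond orders sum to 1 (valence 4) → 3 H
Totals → C:16, H:27, Cl:1, F:2, N:2, O:2.

C16H27ClF2N2O2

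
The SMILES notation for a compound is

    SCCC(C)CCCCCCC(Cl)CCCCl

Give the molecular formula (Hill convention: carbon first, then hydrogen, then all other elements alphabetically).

Walk through each heavy atom and fill implicit hydrogens from standard valence (C 4, N 3, O 2, S 2, halogen 1):
  atom 1: S, bond orders sum to 1 (valence 2) → 1 H
  atom 2: C, bond orders sum to 2 (valence 4) → 2 H
  atom 3: C, bond orders sum to 2 (valence 4) → 2 H
  atom 4: C, bond orders sum to 3 (valence 4) → 1 H
  atom 5: C, bond orders sum to 1 (valence 4) → 3 H
  atom 6: C, bond orders sum to 2 (valence 4) → 2 H
  atom 7: C, bond orders sum to 2 (valence 4) → 2 H
  atom 8: C, bond orders sum to 2 (valence 4) → 2 H
  atom 9: C, bond orders sum to 2 (valence 4) → 2 H
  atom 10: C, bond orders sum to 2 (valence 4) → 2 H
  atom 11: C, bond orders sum to 2 (valence 4) → 2 H
  atom 12: C, bond orders sum to 3 (valence 4) → 1 H
  atom 13: Cl (halogen, monovalent) → 0 H
  atom 14: C, bond orders sum to 2 (valence 4) → 2 H
  atom 15: C, bond orders sum to 2 (valence 4) → 2 H
  atom 16: C, bond orders sum to 2 (valence 4) → 2 H
  atom 17: Cl (halogen, monovalent) → 0 H
Totals → C:14, H:28, Cl:2, S:1.
In Hill order: C14H28Cl2S.

C14H28Cl2S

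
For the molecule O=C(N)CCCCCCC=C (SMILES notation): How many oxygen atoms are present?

Scan the SMILES for O atoms (remember two-letter symbols like Cl and Br are single atoms).
Oxygen count: 1.

1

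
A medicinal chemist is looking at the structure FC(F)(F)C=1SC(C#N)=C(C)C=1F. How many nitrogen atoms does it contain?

Scan the SMILES for N atoms (remember two-letter symbols like Cl and Br are single atoms).
Nitrogen count: 1.

1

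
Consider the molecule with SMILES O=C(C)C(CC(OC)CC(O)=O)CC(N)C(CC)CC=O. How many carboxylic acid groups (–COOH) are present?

1

The carboxylic acid motif appears at heavy-atom position 10 in the SMILES.
Other groups present: 1 aldehyde, 1 ether, 1 ketone, 1 primary amine.
Carboxylic acid count: 1.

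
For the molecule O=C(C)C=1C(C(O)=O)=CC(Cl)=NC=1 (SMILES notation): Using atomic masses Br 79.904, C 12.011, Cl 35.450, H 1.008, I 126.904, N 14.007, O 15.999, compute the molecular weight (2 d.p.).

First, the molecular formula is C8H6ClNO3 (counting implicit H from valence).
  C: 8 × 12.011 = 96.088
  Cl: 1 × 35.450 = 35.450
  H: 6 × 1.008 = 6.048
  N: 1 × 14.007 = 14.007
  O: 3 × 15.999 = 47.997
Sum: 8×12.011 + 1×35.450 + 6×1.008 + 1×14.007 + 3×15.999 = 199.590 → 199.59 g/mol.

199.59 g/mol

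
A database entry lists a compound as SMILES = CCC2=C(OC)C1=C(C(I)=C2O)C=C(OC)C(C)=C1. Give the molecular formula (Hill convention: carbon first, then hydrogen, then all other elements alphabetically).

C15H17IO3

Walk through each heavy atom and fill implicit hydrogens from standard valence (C 4, N 3, O 2, S 2, halogen 1):
  atom 1: C, bond orders sum to 1 (valence 4) → 3 H
  atom 2: C, bond orders sum to 2 (valence 4) → 2 H
  atom 3: C, bond orders sum to 4 (valence 4) → 0 H
  atom 4: C, bond orders sum to 4 (valence 4) → 0 H
  atom 5: O, bond orders sum to 2 (valence 2) → 0 H
  atom 6: C, bond orders sum to 1 (valence 4) → 3 H
  atom 7: C, bond orders sum to 4 (valence 4) → 0 H
  atom 8: C, bond orders sum to 4 (valence 4) → 0 H
  atom 9: C, bond orders sum to 4 (valence 4) → 0 H
  atom 10: I (halogen, monovalent) → 0 H
  atom 11: C, bond orders sum to 4 (valence 4) → 0 H
  atom 12: O, bond orders sum to 1 (valence 2) → 1 H
  atom 13: C, bond orders sum to 3 (valence 4) → 1 H
  atom 14: C, bond orders sum to 4 (valence 4) → 0 H
  atom 15: O, bond orders sum to 2 (valence 2) → 0 H
  atom 16: C, bond orders sum to 1 (valence 4) → 3 H
  atom 17: C, bond orders sum to 4 (valence 4) → 0 H
  atom 18: C, bond orders sum to 1 (valence 4) → 3 H
  atom 19: C, bond orders sum to 3 (valence 4) → 1 H
Totals → C:15, H:17, I:1, O:3.
In Hill order: C15H17IO3.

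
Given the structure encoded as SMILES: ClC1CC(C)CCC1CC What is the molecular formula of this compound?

Walk through each heavy atom and fill implicit hydrogens from standard valence (C 4, N 3, O 2, S 2, halogen 1):
  atom 1: Cl (halogen, monovalent) → 0 H
  atom 2: C, bond orders sum to 3 (valence 4) → 1 H
  atom 3: C, bond orders sum to 2 (valence 4) → 2 H
  atom 4: C, bond orders sum to 3 (valence 4) → 1 H
  atom 5: C, bond orders sum to 1 (valence 4) → 3 H
  atom 6: C, bond orders sum to 2 (valence 4) → 2 H
  atom 7: C, bond orders sum to 2 (valence 4) → 2 H
  atom 8: C, bond orders sum to 3 (valence 4) → 1 H
  atom 9: C, bond orders sum to 2 (valence 4) → 2 H
  atom 10: C, bond orders sum to 1 (valence 4) → 3 H
Totals → C:9, H:17, Cl:1.
In Hill order: C9H17Cl.

C9H17Cl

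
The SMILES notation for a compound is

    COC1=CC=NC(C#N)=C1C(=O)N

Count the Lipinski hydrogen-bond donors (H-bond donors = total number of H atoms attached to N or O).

Donors: find every N or O and count the H atoms it carries.
  atom 2 (O): bond orders sum to 2 → 0 H
  atom 6 (N): bond orders sum to 3 → 0 H
  atom 9 (N): bond orders sum to 3 → 0 H
  atom 12 (O): bond orders sum to 2 → 0 H
  atom 13 (N): bond orders sum to 1 → 2 H
Lipinski HBD = 2.

2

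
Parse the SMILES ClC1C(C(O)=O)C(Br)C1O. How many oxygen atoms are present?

Scan the SMILES for O atoms (remember two-letter symbols like Cl and Br are single atoms).
Oxygen count: 3.

3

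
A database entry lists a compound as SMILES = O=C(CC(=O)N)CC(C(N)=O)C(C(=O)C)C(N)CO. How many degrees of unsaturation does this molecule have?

4

Degree of unsaturation = (number of rings) + (number of π bonds).
Ring closures in the SMILES: 0.
π bonds: 4 double bonds (each 1 DoU) → 4 DoU from unsaturation.
Total DoU = 0 + 4 = 4.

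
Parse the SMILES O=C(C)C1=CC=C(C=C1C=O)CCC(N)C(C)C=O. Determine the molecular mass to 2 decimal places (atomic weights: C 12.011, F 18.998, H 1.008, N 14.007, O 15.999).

First, the molecular formula is C15H19NO3 (counting implicit H from valence).
  C: 15 × 12.011 = 180.165
  H: 19 × 1.008 = 19.152
  N: 1 × 14.007 = 14.007
  O: 3 × 15.999 = 47.997
Sum: 15×12.011 + 19×1.008 + 1×14.007 + 3×15.999 = 261.321 → 261.32 g/mol.

261.32 g/mol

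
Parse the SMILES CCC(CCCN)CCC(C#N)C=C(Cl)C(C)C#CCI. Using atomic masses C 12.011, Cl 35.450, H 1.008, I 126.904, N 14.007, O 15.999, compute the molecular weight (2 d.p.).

First, the molecular formula is C17H26ClIN2 (counting implicit H from valence).
  C: 17 × 12.011 = 204.187
  Cl: 1 × 35.450 = 35.450
  H: 26 × 1.008 = 26.208
  I: 1 × 126.904 = 126.904
  N: 2 × 14.007 = 28.014
Sum: 17×12.011 + 1×35.450 + 26×1.008 + 1×126.904 + 2×14.007 = 420.763 → 420.76 g/mol.

420.76 g/mol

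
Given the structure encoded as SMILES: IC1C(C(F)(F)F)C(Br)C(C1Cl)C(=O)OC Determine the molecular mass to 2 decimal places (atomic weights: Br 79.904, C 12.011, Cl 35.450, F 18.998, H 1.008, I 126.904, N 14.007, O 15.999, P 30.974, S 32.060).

First, the molecular formula is C8H8BrClF3IO2 (counting implicit H from valence).
  Br: 1 × 79.904 = 79.904
  C: 8 × 12.011 = 96.088
  Cl: 1 × 35.450 = 35.450
  F: 3 × 18.998 = 56.994
  H: 8 × 1.008 = 8.064
  I: 1 × 126.904 = 126.904
  O: 2 × 15.999 = 31.998
Sum: 1×79.904 + 8×12.011 + 1×35.450 + 3×18.998 + 8×1.008 + 1×126.904 + 2×15.999 = 435.402 → 435.40 g/mol.

435.40 g/mol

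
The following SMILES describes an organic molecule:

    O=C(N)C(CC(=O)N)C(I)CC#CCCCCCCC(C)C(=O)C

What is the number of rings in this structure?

In SMILES, each pair of matching ring-closure digits denotes one ring-closing bond; the number of such bonds equals the number of independent rings.
Ring-closure bonds here: 0.

0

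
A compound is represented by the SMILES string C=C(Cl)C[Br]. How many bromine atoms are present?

Scan the SMILES for Br atoms (remember two-letter symbols like Cl and Br are single atoms).
Bromine count: 1.

1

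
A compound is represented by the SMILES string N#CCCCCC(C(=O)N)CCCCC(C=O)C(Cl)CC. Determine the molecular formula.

Walk through each heavy atom and fill implicit hydrogens from standard valence (C 4, N 3, O 2, S 2, halogen 1):
  atom 1: N, bond orders sum to 3 (valence 3) → 0 H
  atom 2: C, bond orders sum to 4 (valence 4) → 0 H
  atom 3: C, bond orders sum to 2 (valence 4) → 2 H
  atom 4: C, bond orders sum to 2 (valence 4) → 2 H
  atom 5: C, bond orders sum to 2 (valence 4) → 2 H
  atom 6: C, bond orders sum to 2 (valence 4) → 2 H
  atom 7: C, bond orders sum to 3 (valence 4) → 1 H
  atom 8: C, bond orders sum to 4 (valence 4) → 0 H
  atom 9: O, bond orders sum to 2 (valence 2) → 0 H
  atom 10: N, bond orders sum to 1 (valence 3) → 2 H
  atom 11: C, bond orders sum to 2 (valence 4) → 2 H
  atom 12: C, bond orders sum to 2 (valence 4) → 2 H
  atom 13: C, bond orders sum to 2 (valence 4) → 2 H
  atom 14: C, bond orders sum to 2 (valence 4) → 2 H
  atom 15: C, bond orders sum to 3 (valence 4) → 1 H
  atom 16: C, bond orders sum to 3 (valence 4) → 1 H
  atom 17: O, bond orders sum to 2 (valence 2) → 0 H
  atom 18: C, bond orders sum to 3 (valence 4) → 1 H
  atom 19: Cl (halogen, monovalent) → 0 H
  atom 20: C, bond orders sum to 2 (valence 4) → 2 H
  atom 21: C, bond orders sum to 1 (valence 4) → 3 H
Totals → C:16, H:27, Cl:1, N:2, O:2.

C16H27ClN2O2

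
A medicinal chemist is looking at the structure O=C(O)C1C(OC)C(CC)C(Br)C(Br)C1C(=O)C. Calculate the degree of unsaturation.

Degree of unsaturation = (number of rings) + (number of π bonds).
Ring closures in the SMILES: 1.
π bonds: 2 double bonds (each 1 DoU) → 2 DoU from unsaturation.
Total DoU = 1 + 2 = 3.

3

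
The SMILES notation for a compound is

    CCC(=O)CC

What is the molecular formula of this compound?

Walk through each heavy atom and fill implicit hydrogens from standard valence (C 4, N 3, O 2, S 2, halogen 1):
  atom 1: C, bond orders sum to 1 (valence 4) → 3 H
  atom 2: C, bond orders sum to 2 (valence 4) → 2 H
  atom 3: C, bond orders sum to 4 (valence 4) → 0 H
  atom 4: O, bond orders sum to 2 (valence 2) → 0 H
  atom 5: C, bond orders sum to 2 (valence 4) → 2 H
  atom 6: C, bond orders sum to 1 (valence 4) → 3 H
Totals → C:5, H:10, O:1.
In Hill order: C5H10O.

C5H10O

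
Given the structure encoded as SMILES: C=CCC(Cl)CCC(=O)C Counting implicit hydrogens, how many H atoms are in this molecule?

13

Walk through each heavy atom and fill implicit hydrogens from standard valence (C 4, N 3, O 2, S 2, halogen 1):
  atom 1: C, bond orders sum to 2 (valence 4) → 2 H
  atom 2: C, bond orders sum to 3 (valence 4) → 1 H
  atom 3: C, bond orders sum to 2 (valence 4) → 2 H
  atom 4: C, bond orders sum to 3 (valence 4) → 1 H
  atom 5: Cl (halogen, monovalent) → 0 H
  atom 6: C, bond orders sum to 2 (valence 4) → 2 H
  atom 7: C, bond orders sum to 2 (valence 4) → 2 H
  atom 8: C, bond orders sum to 4 (valence 4) → 0 H
  atom 9: O, bond orders sum to 2 (valence 2) → 0 H
  atom 10: C, bond orders sum to 1 (valence 4) → 3 H
Total hydrogens: 13.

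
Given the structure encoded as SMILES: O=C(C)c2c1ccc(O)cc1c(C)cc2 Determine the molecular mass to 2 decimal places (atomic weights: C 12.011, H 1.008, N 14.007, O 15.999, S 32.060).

First, the molecular formula is C13H12O2 (counting implicit H from valence).
  C: 13 × 12.011 = 156.143
  H: 12 × 1.008 = 12.096
  O: 2 × 15.999 = 31.998
Sum: 13×12.011 + 12×1.008 + 2×15.999 = 200.237 → 200.24 g/mol.

200.24 g/mol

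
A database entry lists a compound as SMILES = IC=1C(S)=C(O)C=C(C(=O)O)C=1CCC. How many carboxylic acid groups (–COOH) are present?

1

The carboxylic acid motif appears at heavy-atom position 9 in the SMILES.
Other groups present: 1 hydroxyl, 1 thiol.
Carboxylic acid count: 1.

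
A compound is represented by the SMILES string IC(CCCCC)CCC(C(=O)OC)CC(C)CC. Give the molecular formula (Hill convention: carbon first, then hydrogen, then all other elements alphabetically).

Walk through each heavy atom and fill implicit hydrogens from standard valence (C 4, N 3, O 2, S 2, halogen 1):
  atom 1: I (halogen, monovalent) → 0 H
  atom 2: C, bond orders sum to 3 (valence 4) → 1 H
  atom 3: C, bond orders sum to 2 (valence 4) → 2 H
  atom 4: C, bond orders sum to 2 (valence 4) → 2 H
  atom 5: C, bond orders sum to 2 (valence 4) → 2 H
  atom 6: C, bond orders sum to 2 (valence 4) → 2 H
  atom 7: C, bond orders sum to 1 (valence 4) → 3 H
  atom 8: C, bond orders sum to 2 (valence 4) → 2 H
  atom 9: C, bond orders sum to 2 (valence 4) → 2 H
  atom 10: C, bond orders sum to 3 (valence 4) → 1 H
  atom 11: C, bond orders sum to 4 (valence 4) → 0 H
  atom 12: O, bond orders sum to 2 (valence 2) → 0 H
  atom 13: O, bond orders sum to 2 (valence 2) → 0 H
  atom 14: C, bond orders sum to 1 (valence 4) → 3 H
  atom 15: C, bond orders sum to 2 (valence 4) → 2 H
  atom 16: C, bond orders sum to 3 (valence 4) → 1 H
  atom 17: C, bond orders sum to 1 (valence 4) → 3 H
  atom 18: C, bond orders sum to 2 (valence 4) → 2 H
  atom 19: C, bond orders sum to 1 (valence 4) → 3 H
Totals → C:16, H:31, I:1, O:2.

C16H31IO2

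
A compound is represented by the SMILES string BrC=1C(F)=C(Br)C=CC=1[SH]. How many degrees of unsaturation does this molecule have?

Molecular formula: C6H3Br2FS.
DoU = (2C + 2 + N − H − X) / 2, where X is the halogen count and O/S are ignored.
    = (2·6 + 2 + 0 − 3 − 3) / 2 = 8 / 2 = 4.

4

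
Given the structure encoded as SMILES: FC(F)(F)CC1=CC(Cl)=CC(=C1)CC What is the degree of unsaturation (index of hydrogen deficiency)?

Molecular formula: C10H10ClF3.
DoU = (2C + 2 + N − H − X) / 2, where X is the halogen count and O/S are ignored.
    = (2·10 + 2 + 0 − 10 − 4) / 2 = 8 / 2 = 4.

4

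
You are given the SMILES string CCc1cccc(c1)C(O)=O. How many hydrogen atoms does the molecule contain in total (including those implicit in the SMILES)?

Walk through each heavy atom and fill implicit hydrogens from standard valence (C 4, N 3, O 2, S 2, halogen 1); for lowercase aromatic atoms, an aromatic c carries 1 H when it has two neighbours and 0 H with three, and aromatic n carries 0 H:
  atom 1: C, bond orders sum to 1 (valence 4) → 3 H
  atom 2: C, bond orders sum to 2 (valence 4) → 2 H
  atom 3: aromatic c, 3 neighbours → 0 H
  atom 4: aromatic c, 2 neighbours → 1 H
  atom 5: aromatic c, 2 neighbours → 1 H
  atom 6: aromatic c, 2 neighbours → 1 H
  atom 7: aromatic c, 3 neighbours → 0 H
  atom 8: aromatic c, 2 neighbours → 1 H
  atom 9: C, bond orders sum to 4 (valence 4) → 0 H
  atom 10: O, bond orders sum to 1 (valence 2) → 1 H
  atom 11: O, bond orders sum to 2 (valence 2) → 0 H
Total hydrogens: 10.

10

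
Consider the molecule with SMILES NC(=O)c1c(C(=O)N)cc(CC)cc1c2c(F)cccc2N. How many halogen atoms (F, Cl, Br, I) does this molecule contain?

Halogen atoms appear at heavy-atom position 17 (1×F).
Other groups present: 2 amide, 1 primary amine.
Halogen count: 1.

1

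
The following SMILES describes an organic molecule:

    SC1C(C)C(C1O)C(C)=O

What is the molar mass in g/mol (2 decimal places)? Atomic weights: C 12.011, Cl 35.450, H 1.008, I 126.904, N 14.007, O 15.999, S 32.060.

First, the molecular formula is C7H12O2S (counting implicit H from valence).
  C: 7 × 12.011 = 84.077
  H: 12 × 1.008 = 12.096
  O: 2 × 15.999 = 31.998
  S: 1 × 32.060 = 32.060
Sum: 7×12.011 + 12×1.008 + 2×15.999 + 1×32.060 = 160.231 → 160.23 g/mol.

160.23 g/mol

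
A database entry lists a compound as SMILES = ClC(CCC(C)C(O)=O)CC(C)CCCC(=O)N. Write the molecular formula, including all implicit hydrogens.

Walk through each heavy atom and fill implicit hydrogens from standard valence (C 4, N 3, O 2, S 2, halogen 1):
  atom 1: Cl (halogen, monovalent) → 0 H
  atom 2: C, bond orders sum to 3 (valence 4) → 1 H
  atom 3: C, bond orders sum to 2 (valence 4) → 2 H
  atom 4: C, bond orders sum to 2 (valence 4) → 2 H
  atom 5: C, bond orders sum to 3 (valence 4) → 1 H
  atom 6: C, bond orders sum to 1 (valence 4) → 3 H
  atom 7: C, bond orders sum to 4 (valence 4) → 0 H
  atom 8: O, bond orders sum to 1 (valence 2) → 1 H
  atom 9: O, bond orders sum to 2 (valence 2) → 0 H
  atom 10: C, bond orders sum to 2 (valence 4) → 2 H
  atom 11: C, bond orders sum to 3 (valence 4) → 1 H
  atom 12: C, bond orders sum to 1 (valence 4) → 3 H
  atom 13: C, bond orders sum to 2 (valence 4) → 2 H
  atom 14: C, bond orders sum to 2 (valence 4) → 2 H
  atom 15: C, bond orders sum to 2 (valence 4) → 2 H
  atom 16: C, bond orders sum to 4 (valence 4) → 0 H
  atom 17: O, bond orders sum to 2 (valence 2) → 0 H
  atom 18: N, bond orders sum to 1 (valence 3) → 2 H
Totals → C:13, H:24, Cl:1, N:1, O:3.

C13H24ClNO3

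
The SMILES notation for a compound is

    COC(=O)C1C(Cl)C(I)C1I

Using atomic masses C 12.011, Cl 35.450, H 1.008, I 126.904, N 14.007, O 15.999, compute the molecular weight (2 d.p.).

400.38 g/mol

First, the molecular formula is C6H7ClI2O2 (counting implicit H from valence).
  C: 6 × 12.011 = 72.066
  Cl: 1 × 35.450 = 35.450
  H: 7 × 1.008 = 7.056
  I: 2 × 126.904 = 253.808
  O: 2 × 15.999 = 31.998
Sum: 6×12.011 + 1×35.450 + 7×1.008 + 2×126.904 + 2×15.999 = 400.378 → 400.38 g/mol.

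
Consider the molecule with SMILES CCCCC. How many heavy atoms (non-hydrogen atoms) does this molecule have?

Every atom symbol written in the SMILES (organic subset) is one heavy atom; implicit H are not written.
Heavy atoms by element → C:5.
Total: 5.

5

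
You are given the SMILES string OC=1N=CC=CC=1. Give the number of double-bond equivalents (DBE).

4

Degree of unsaturation = (number of rings) + (number of π bonds).
Ring closures in the SMILES: 1.
π bonds: 3 double bonds (each 1 DoU) → 3 DoU from unsaturation.
Total DoU = 1 + 3 = 4.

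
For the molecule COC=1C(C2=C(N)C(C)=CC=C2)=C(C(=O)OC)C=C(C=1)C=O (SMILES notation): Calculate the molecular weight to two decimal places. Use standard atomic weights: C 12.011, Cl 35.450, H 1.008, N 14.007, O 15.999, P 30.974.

299.33 g/mol

First, the molecular formula is C17H17NO4 (counting implicit H from valence).
  C: 17 × 12.011 = 204.187
  H: 17 × 1.008 = 17.136
  N: 1 × 14.007 = 14.007
  O: 4 × 15.999 = 63.996
Sum: 17×12.011 + 17×1.008 + 1×14.007 + 4×15.999 = 299.326 → 299.33 g/mol.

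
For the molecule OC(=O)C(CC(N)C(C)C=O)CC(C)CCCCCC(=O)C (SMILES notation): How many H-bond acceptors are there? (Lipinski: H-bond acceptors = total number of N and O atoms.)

N atoms: 1; O atoms: 4.
Lipinski HBA = 1 + 4 = 5.

5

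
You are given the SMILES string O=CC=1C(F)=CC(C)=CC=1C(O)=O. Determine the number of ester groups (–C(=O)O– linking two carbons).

0

Scan the SMILES for the ester motif — none present.
Groups that are present: 1 aldehyde, 1 carboxylic acid.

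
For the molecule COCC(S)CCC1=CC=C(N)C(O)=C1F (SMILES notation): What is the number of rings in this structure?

In SMILES, each pair of matching ring-closure digits denotes one ring-closing bond; the number of such bonds equals the number of independent rings.
Ring-closure bonds here: 1.

1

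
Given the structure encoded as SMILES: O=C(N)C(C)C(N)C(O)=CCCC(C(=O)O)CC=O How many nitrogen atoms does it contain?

2

Scan the SMILES for N atoms (remember two-letter symbols like Cl and Br are single atoms).
Nitrogen count: 2.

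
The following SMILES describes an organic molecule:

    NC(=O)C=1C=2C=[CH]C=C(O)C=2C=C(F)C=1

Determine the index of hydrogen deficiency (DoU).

Degree of unsaturation = (number of rings) + (number of π bonds).
Ring closures in the SMILES: 2.
π bonds: 6 double bonds (each 1 DoU) → 6 DoU from unsaturation.
Total DoU = 2 + 6 = 8.

8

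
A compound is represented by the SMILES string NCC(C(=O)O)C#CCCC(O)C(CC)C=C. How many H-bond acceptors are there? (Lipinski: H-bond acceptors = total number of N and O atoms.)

N atoms: 1; O atoms: 3.
Lipinski HBA = 1 + 3 = 4.

4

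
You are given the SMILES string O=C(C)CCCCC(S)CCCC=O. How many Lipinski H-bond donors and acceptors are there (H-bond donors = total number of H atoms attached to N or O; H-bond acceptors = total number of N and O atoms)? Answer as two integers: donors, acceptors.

0, 2

Donors: find every N or O and count the H atoms it carries.
  atom 1 (O): bond orders sum to 2 → 0 H
  atom 14 (O): bond orders sum to 2 → 0 H
Lipinski HBD = 0.
Acceptors: N atoms = 0, O atoms = 2 → HBA = 2.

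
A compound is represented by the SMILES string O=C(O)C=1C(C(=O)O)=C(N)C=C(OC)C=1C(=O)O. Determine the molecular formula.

Walk through each heavy atom and fill implicit hydrogens from standard valence (C 4, N 3, O 2, S 2, halogen 1):
  atom 1: O, bond orders sum to 2 (valence 2) → 0 H
  atom 2: C, bond orders sum to 4 (valence 4) → 0 H
  atom 3: O, bond orders sum to 1 (valence 2) → 1 H
  atom 4: C, bond orders sum to 4 (valence 4) → 0 H
  atom 5: C, bond orders sum to 4 (valence 4) → 0 H
  atom 6: C, bond orders sum to 4 (valence 4) → 0 H
  atom 7: O, bond orders sum to 2 (valence 2) → 0 H
  atom 8: O, bond orders sum to 1 (valence 2) → 1 H
  atom 9: C, bond orders sum to 4 (valence 4) → 0 H
  atom 10: N, bond orders sum to 1 (valence 3) → 2 H
  atom 11: C, bond orders sum to 3 (valence 4) → 1 H
  atom 12: C, bond orders sum to 4 (valence 4) → 0 H
  atom 13: O, bond orders sum to 2 (valence 2) → 0 H
  atom 14: C, bond orders sum to 1 (valence 4) → 3 H
  atom 15: C, bond orders sum to 4 (valence 4) → 0 H
  atom 16: C, bond orders sum to 4 (valence 4) → 0 H
  atom 17: O, bond orders sum to 2 (valence 2) → 0 H
  atom 18: O, bond orders sum to 1 (valence 2) → 1 H
Totals → C:10, H:9, N:1, O:7.

C10H9NO7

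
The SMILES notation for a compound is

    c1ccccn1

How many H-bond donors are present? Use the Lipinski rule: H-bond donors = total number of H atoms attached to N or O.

0

Donors: find every N or O and count the H atoms it carries.
  atom 6 (N): bond orders sum to 3 → 0 H
Lipinski HBD = 0.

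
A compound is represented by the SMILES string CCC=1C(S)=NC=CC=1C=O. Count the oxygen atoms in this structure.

1

Scan the SMILES for O atoms (remember two-letter symbols like Cl and Br are single atoms).
Oxygen count: 1.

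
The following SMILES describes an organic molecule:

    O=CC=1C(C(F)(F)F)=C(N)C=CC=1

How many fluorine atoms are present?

Scan the SMILES for F atoms (remember two-letter symbols like Cl and Br are single atoms).
Fluorine count: 3.

3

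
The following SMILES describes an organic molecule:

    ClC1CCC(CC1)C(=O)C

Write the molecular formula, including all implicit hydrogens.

Walk through each heavy atom and fill implicit hydrogens from standard valence (C 4, N 3, O 2, S 2, halogen 1):
  atom 1: Cl (halogen, monovalent) → 0 H
  atom 2: C, bond orders sum to 3 (valence 4) → 1 H
  atom 3: C, bond orders sum to 2 (valence 4) → 2 H
  atom 4: C, bond orders sum to 2 (valence 4) → 2 H
  atom 5: C, bond orders sum to 3 (valence 4) → 1 H
  atom 6: C, bond orders sum to 2 (valence 4) → 2 H
  atom 7: C, bond orders sum to 2 (valence 4) → 2 H
  atom 8: C, bond orders sum to 4 (valence 4) → 0 H
  atom 9: O, bond orders sum to 2 (valence 2) → 0 H
  atom 10: C, bond orders sum to 1 (valence 4) → 3 H
Totals → C:8, H:13, Cl:1, O:1.

C8H13ClO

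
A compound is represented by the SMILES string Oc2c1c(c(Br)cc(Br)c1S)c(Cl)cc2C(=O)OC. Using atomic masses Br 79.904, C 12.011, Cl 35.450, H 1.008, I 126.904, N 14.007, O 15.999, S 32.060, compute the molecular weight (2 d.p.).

First, the molecular formula is C12H7Br2ClO3S (counting implicit H from valence).
  Br: 2 × 79.904 = 159.808
  C: 12 × 12.011 = 144.132
  Cl: 1 × 35.450 = 35.450
  H: 7 × 1.008 = 7.056
  O: 3 × 15.999 = 47.997
  S: 1 × 32.060 = 32.060
Sum: 2×79.904 + 12×12.011 + 1×35.450 + 7×1.008 + 3×15.999 + 1×32.060 = 426.503 → 426.50 g/mol.

426.50 g/mol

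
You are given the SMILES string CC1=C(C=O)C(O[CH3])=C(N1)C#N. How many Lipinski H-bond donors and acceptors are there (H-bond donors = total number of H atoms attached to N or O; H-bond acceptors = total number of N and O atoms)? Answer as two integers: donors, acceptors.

Donors: find every N or O and count the H atoms it carries.
  atom 5 (O): bond orders sum to 2 → 0 H
  atom 7 (O): bond orders sum to 2 → 0 H
  atom 10 (N): bond orders sum to 2 → 1 H
  atom 12 (N): bond orders sum to 3 → 0 H
Lipinski HBD = 1.
Acceptors: N atoms = 2, O atoms = 2 → HBA = 4.

1, 4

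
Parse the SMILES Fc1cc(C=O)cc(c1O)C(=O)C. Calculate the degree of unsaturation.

6

Molecular formula: C9H7FO3.
DoU = (2C + 2 + N − H − X) / 2, where X is the halogen count and O/S are ignored.
    = (2·9 + 2 + 0 − 7 − 1) / 2 = 12 / 2 = 6.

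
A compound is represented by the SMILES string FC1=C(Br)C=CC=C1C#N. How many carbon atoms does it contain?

Count every carbon token in the SMILES (each C, including those in ring-closure positions and inside branches).
Carbon count: 7.

7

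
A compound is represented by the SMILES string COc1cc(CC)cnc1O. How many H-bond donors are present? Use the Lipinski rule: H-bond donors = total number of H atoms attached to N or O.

Donors: find every N or O and count the H atoms it carries.
  atom 2 (O): bond orders sum to 2 → 0 H
  atom 9 (N): bond orders sum to 3 → 0 H
  atom 11 (O): bond orders sum to 1 → 1 H
Lipinski HBD = 1.

1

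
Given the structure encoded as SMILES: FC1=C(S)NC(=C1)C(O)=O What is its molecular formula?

Walk through each heavy atom and fill implicit hydrogens from standard valence (C 4, N 3, O 2, S 2, halogen 1):
  atom 1: F (halogen, monovalent) → 0 H
  atom 2: C, bond orders sum to 4 (valence 4) → 0 H
  atom 3: C, bond orders sum to 4 (valence 4) → 0 H
  atom 4: S, bond orders sum to 1 (valence 2) → 1 H
  atom 5: N, bond orders sum to 2 (valence 3) → 1 H
  atom 6: C, bond orders sum to 4 (valence 4) → 0 H
  atom 7: C, bond orders sum to 3 (valence 4) → 1 H
  atom 8: C, bond orders sum to 4 (valence 4) → 0 H
  atom 9: O, bond orders sum to 1 (valence 2) → 1 H
  atom 10: O, bond orders sum to 2 (valence 2) → 0 H
Totals → C:5, H:4, F:1, N:1, O:2, S:1.

C5H4FNO2S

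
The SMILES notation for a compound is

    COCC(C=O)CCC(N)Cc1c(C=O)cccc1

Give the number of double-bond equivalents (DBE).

6

Molecular formula: C15H21NO3.
DoU = (2C + 2 + N − H − X) / 2, where X is the halogen count and O/S are ignored.
    = (2·15 + 2 + 1 − 21 − 0) / 2 = 12 / 2 = 6.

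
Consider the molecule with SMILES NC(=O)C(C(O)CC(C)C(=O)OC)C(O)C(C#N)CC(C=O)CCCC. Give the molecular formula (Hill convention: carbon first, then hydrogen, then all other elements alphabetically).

C18H30N2O6

Walk through each heavy atom and fill implicit hydrogens from standard valence (C 4, N 3, O 2, S 2, halogen 1):
  atom 1: N, bond orders sum to 1 (valence 3) → 2 H
  atom 2: C, bond orders sum to 4 (valence 4) → 0 H
  atom 3: O, bond orders sum to 2 (valence 2) → 0 H
  atom 4: C, bond orders sum to 3 (valence 4) → 1 H
  atom 5: C, bond orders sum to 3 (valence 4) → 1 H
  atom 6: O, bond orders sum to 1 (valence 2) → 1 H
  atom 7: C, bond orders sum to 2 (valence 4) → 2 H
  atom 8: C, bond orders sum to 3 (valence 4) → 1 H
  atom 9: C, bond orders sum to 1 (valence 4) → 3 H
  atom 10: C, bond orders sum to 4 (valence 4) → 0 H
  atom 11: O, bond orders sum to 2 (valence 2) → 0 H
  atom 12: O, bond orders sum to 2 (valence 2) → 0 H
  atom 13: C, bond orders sum to 1 (valence 4) → 3 H
  atom 14: C, bond orders sum to 3 (valence 4) → 1 H
  atom 15: O, bond orders sum to 1 (valence 2) → 1 H
  atom 16: C, bond orders sum to 3 (valence 4) → 1 H
  atom 17: C, bond orders sum to 4 (valence 4) → 0 H
  atom 18: N, bond orders sum to 3 (valence 3) → 0 H
  atom 19: C, bond orders sum to 2 (valence 4) → 2 H
  atom 20: C, bond orders sum to 3 (valence 4) → 1 H
  atom 21: C, bond orders sum to 3 (valence 4) → 1 H
  atom 22: O, bond orders sum to 2 (valence 2) → 0 H
  atom 23: C, bond orders sum to 2 (valence 4) → 2 H
  atom 24: C, bond orders sum to 2 (valence 4) → 2 H
  atom 25: C, bond orders sum to 2 (valence 4) → 2 H
  atom 26: C, bond orders sum to 1 (valence 4) → 3 H
Totals → C:18, H:30, N:2, O:6.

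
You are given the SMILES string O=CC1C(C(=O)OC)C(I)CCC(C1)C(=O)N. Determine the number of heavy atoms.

Every atom symbol written in the SMILES (organic subset) is one heavy atom; implicit H are not written.
Heavy atoms by element → C:11, I:1, N:1, O:4.
Total: 17.

17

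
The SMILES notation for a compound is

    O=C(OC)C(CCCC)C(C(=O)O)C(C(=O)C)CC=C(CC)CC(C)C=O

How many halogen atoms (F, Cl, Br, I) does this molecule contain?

0

Scan the SMILES for the halogen motif — none present.
Groups that are present: 1 aldehyde, 1 alkene, 1 carboxylic acid, 1 ester, 1 ketone.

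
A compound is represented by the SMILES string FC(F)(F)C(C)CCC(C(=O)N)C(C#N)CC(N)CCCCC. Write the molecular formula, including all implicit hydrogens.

C16H28F3N3O

Walk through each heavy atom and fill implicit hydrogens from standard valence (C 4, N 3, O 2, S 2, halogen 1):
  atom 1: F (halogen, monovalent) → 0 H
  atom 2: C, bond orders sum to 4 (valence 4) → 0 H
  atom 3: F (halogen, monovalent) → 0 H
  atom 4: F (halogen, monovalent) → 0 H
  atom 5: C, bond orders sum to 3 (valence 4) → 1 H
  atom 6: C, bond orders sum to 1 (valence 4) → 3 H
  atom 7: C, bond orders sum to 2 (valence 4) → 2 H
  atom 8: C, bond orders sum to 2 (valence 4) → 2 H
  atom 9: C, bond orders sum to 3 (valence 4) → 1 H
  atom 10: C, bond orders sum to 4 (valence 4) → 0 H
  atom 11: O, bond orders sum to 2 (valence 2) → 0 H
  atom 12: N, bond orders sum to 1 (valence 3) → 2 H
  atom 13: C, bond orders sum to 3 (valence 4) → 1 H
  atom 14: C, bond orders sum to 4 (valence 4) → 0 H
  atom 15: N, bond orders sum to 3 (valence 3) → 0 H
  atom 16: C, bond orders sum to 2 (valence 4) → 2 H
  atom 17: C, bond orders sum to 3 (valence 4) → 1 H
  atom 18: N, bond orders sum to 1 (valence 3) → 2 H
  atom 19: C, bond orders sum to 2 (valence 4) → 2 H
  atom 20: C, bond orders sum to 2 (valence 4) → 2 H
  atom 21: C, bond orders sum to 2 (valence 4) → 2 H
  atom 22: C, bond orders sum to 2 (valence 4) → 2 H
  atom 23: C, bond orders sum to 1 (valence 4) → 3 H
Totals → C:16, H:28, F:3, N:3, O:1.
In Hill order: C16H28F3N3O.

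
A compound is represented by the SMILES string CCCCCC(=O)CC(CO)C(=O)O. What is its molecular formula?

C10H18O4

Walk through each heavy atom and fill implicit hydrogens from standard valence (C 4, N 3, O 2, S 2, halogen 1):
  atom 1: C, bond orders sum to 1 (valence 4) → 3 H
  atom 2: C, bond orders sum to 2 (valence 4) → 2 H
  atom 3: C, bond orders sum to 2 (valence 4) → 2 H
  atom 4: C, bond orders sum to 2 (valence 4) → 2 H
  atom 5: C, bond orders sum to 2 (valence 4) → 2 H
  atom 6: C, bond orders sum to 4 (valence 4) → 0 H
  atom 7: O, bond orders sum to 2 (valence 2) → 0 H
  atom 8: C, bond orders sum to 2 (valence 4) → 2 H
  atom 9: C, bond orders sum to 3 (valence 4) → 1 H
  atom 10: C, bond orders sum to 2 (valence 4) → 2 H
  atom 11: O, bond orders sum to 1 (valence 2) → 1 H
  atom 12: C, bond orders sum to 4 (valence 4) → 0 H
  atom 13: O, bond orders sum to 2 (valence 2) → 0 H
  atom 14: O, bond orders sum to 1 (valence 2) → 1 H
Totals → C:10, H:18, O:4.
In Hill order: C10H18O4.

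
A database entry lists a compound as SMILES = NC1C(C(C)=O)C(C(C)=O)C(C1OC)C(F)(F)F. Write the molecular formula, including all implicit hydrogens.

C11H16F3NO3

Walk through each heavy atom and fill implicit hydrogens from standard valence (C 4, N 3, O 2, S 2, halogen 1):
  atom 1: N, bond orders sum to 1 (valence 3) → 2 H
  atom 2: C, bond orders sum to 3 (valence 4) → 1 H
  atom 3: C, bond orders sum to 3 (valence 4) → 1 H
  atom 4: C, bond orders sum to 4 (valence 4) → 0 H
  atom 5: C, bond orders sum to 1 (valence 4) → 3 H
  atom 6: O, bond orders sum to 2 (valence 2) → 0 H
  atom 7: C, bond orders sum to 3 (valence 4) → 1 H
  atom 8: C, bond orders sum to 4 (valence 4) → 0 H
  atom 9: C, bond orders sum to 1 (valence 4) → 3 H
  atom 10: O, bond orders sum to 2 (valence 2) → 0 H
  atom 11: C, bond orders sum to 3 (valence 4) → 1 H
  atom 12: C, bond orders sum to 3 (valence 4) → 1 H
  atom 13: O, bond orders sum to 2 (valence 2) → 0 H
  atom 14: C, bond orders sum to 1 (valence 4) → 3 H
  atom 15: C, bond orders sum to 4 (valence 4) → 0 H
  atom 16: F (halogen, monovalent) → 0 H
  atom 17: F (halogen, monovalent) → 0 H
  atom 18: F (halogen, monovalent) → 0 H
Totals → C:11, H:16, F:3, N:1, O:3.
In Hill order: C11H16F3NO3.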